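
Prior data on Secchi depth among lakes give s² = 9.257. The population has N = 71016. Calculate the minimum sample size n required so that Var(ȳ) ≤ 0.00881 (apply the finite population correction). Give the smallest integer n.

Without fpc, n₀ = s²/D = 9.257/0.00881 = 1050.7378.
With fpc, (1 − n/N)·s²/n ≤ D requires n ≥ n₀/(1 + n₀/N) = 1050.7378/(1 + 1050.7378/71016) = 1035.4180.
Rounding up, n = 1036.

1036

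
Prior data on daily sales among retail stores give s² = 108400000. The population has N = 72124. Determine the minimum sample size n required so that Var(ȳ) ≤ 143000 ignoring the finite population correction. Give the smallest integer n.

759

Without fpc, n₀ = s²/D = 108400000/143000 = 758.0420.
Rounding up, n = 759.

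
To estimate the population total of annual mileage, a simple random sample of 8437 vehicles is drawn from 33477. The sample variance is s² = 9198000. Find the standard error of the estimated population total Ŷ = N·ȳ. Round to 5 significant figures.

Var(Ŷ) = N²·Var(ȳ) = N²·(1 − n/N)·s²/n.
f = 8437/33477 = 0.25202378; Var(ȳ) = 0.74797622·9198000/8437 = 815.44214.
Var(Ŷ) = 33477² · 815.44214 = 9.1387378 × 10^11.
SE(Ŷ) = √(9.1387378 × 10^11) = 955970.

955970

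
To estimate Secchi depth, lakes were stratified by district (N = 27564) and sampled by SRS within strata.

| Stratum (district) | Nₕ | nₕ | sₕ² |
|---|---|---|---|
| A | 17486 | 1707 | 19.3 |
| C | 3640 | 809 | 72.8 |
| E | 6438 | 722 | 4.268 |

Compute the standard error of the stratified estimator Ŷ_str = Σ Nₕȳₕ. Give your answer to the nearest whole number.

Var(Ŷ_str) = Σₕ Nₕ²(1 − fₕ)sₕ²/nₕ.
A: 17486²·(1 − 1707/17486)·19.3/1707 = 3.1195628 × 10^6.
C: 3640²·(1 − 809/3640)·72.8/809 = 927308.22.
E: 6438²·(1 − 722/6438)·4.268/722 = 217535.63.
Sum = 4.2644067 × 10^6.
SE = √(4.2644067 × 10^6) = 2065.

2065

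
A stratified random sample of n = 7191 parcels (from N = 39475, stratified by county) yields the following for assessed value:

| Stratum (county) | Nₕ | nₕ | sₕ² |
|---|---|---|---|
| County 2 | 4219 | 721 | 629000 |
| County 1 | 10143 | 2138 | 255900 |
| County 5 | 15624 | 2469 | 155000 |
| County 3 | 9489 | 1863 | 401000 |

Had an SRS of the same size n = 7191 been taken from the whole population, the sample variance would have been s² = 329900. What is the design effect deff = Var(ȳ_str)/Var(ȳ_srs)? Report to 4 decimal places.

Var(ȳ_str) = Σ Wₕ²(1−fₕ)sₕ²/nₕ with Wₕ = Nₕ/39475:
  County 2: (4219/39475)²·(1−721/4219)·629000/721 = 8.26229
  County 1: (10143/39475)²·(1−2138/10143)·255900/2138 = 6.2365739
  County 5: (15624/39475)²·(1−2469/15624)·155000/2469 = 8.2803637
  County 3: (9489/39475)²·(1−1863/9489)·401000/1863 = 9.9954992
  → Var(ȳ_str) = 32.774727.
Var(ȳ_srs) = (1 − 7191/39475)·329900/7191 = 37.519602.
deff = 32.774727 / 37.519602 = 0.8735.

0.8735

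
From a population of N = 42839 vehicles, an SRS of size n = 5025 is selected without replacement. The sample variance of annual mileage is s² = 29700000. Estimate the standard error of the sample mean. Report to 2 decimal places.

72.23

Under SRS without replacement, Var(ȳ) = (1 − f)·s²/n with f = n/N = 5025/42839 = 0.11729966.
Var(ȳ) = (1 − 0.11729966)·29700000/5025 = 0.88270034·5910.4478 = 5217.1543.
SE(ȳ) = √(5217.1543) = 72.23.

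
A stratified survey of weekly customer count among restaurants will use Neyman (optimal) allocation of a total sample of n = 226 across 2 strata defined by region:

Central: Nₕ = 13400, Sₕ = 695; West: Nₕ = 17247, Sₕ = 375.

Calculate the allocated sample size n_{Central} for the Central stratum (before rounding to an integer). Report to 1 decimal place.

133.4

Neyman allocation: nₕ = n·NₕSₕ / Σⱼ NⱼSⱼ.
Σ NⱼSⱼ = 13400·695 + 17247·375 = 1.5780625 × 10^7.
n_{Central} = 226·13400·695 / (1.5780625 × 10^7) = 133.4.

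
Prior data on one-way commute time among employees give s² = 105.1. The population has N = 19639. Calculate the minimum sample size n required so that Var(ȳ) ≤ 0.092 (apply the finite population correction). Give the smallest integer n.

Without fpc, n₀ = s²/D = 105.1/0.092 = 1142.3913.
With fpc, (1 − n/N)·s²/n ≤ D requires n ≥ n₀/(1 + n₀/N) = 1142.3913/(1 + 1142.3913/19639) = 1079.5919.
Rounding up, n = 1080.

1080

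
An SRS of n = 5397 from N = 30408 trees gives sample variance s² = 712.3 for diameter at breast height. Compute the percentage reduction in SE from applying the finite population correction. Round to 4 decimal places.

f = n/N = 5397/30408 = 0.17748619.
SE_no-fpc = √(s²/n) = 0.36329152; SE_fpc = √((1−f)s²/n) = 0.32947834.
Ratio = √(1−f) = 0.90692547. Reduction = 100·(1 − 0.90692547) = 9.3075%.

9.3075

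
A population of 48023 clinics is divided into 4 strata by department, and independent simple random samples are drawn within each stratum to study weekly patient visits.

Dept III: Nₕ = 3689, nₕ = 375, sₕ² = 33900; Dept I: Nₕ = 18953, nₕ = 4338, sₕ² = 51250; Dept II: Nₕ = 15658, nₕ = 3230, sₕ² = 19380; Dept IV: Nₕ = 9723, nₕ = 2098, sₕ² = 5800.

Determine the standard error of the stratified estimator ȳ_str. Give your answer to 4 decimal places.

1.5790

Var(ȳ_str) = Σₕ Wₕ²(1 − fₕ)sₕ²/nₕ with Wₕ = Nₕ/N, N = 48023.
Dept III: Wₕ = 0.07681736; term = 0.07681736²·(1 − 0.10165356)·33900/375 = 0.47921568.
Dept I: Wₕ = 0.39466506; term = 0.39466506²·(1 − 0.22888197)·51250/4338 = 1.4190004.
Dept II: Wₕ = 0.32605210; term = 0.32605210²·(1 − 0.20628433)·19380/3230 = 0.50627935.
Dept IV: Wₕ = 0.20246549; term = 0.20246549²·(1 − 0.21577702)·5800/2098 = 0.088871819.
Sum = 2.4933672.
SE = √(2.4933672) = 1.5790.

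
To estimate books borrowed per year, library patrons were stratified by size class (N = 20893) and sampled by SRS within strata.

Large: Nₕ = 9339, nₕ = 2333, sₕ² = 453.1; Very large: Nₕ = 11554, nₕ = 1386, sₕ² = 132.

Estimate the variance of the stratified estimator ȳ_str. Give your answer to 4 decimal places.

Var(ȳ_str) = Σₕ Wₕ²(1 − fₕ)sₕ²/nₕ with Wₕ = Nₕ/N, N = 20893.
Large: Wₕ = 0.44699182; term = 0.44699182²·(1 − 0.24981261)·453.1/2333 = 0.029110403.
Very large: Wₕ = 0.55300818; term = 0.55300818²·(1 − 0.11995846)·132/1386 = 0.025631675.
Sum = 0.054742078.

0.0547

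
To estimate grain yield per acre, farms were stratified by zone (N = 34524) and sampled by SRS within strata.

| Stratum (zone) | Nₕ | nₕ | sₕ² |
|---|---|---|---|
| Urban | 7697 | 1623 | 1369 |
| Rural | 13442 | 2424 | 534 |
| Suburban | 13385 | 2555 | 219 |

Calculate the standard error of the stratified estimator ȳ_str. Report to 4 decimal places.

0.2662

Var(ȳ_str) = Σₕ Wₕ²(1 − fₕ)sₕ²/nₕ with Wₕ = Nₕ/N, N = 34524.
Urban: Wₕ = 0.22294636; term = 0.22294636²·(1 − 0.21086137)·1369/1623 = 0.033085598.
Rural: Wₕ = 0.38935233; term = 0.38935233²·(1 − 0.18033031)·534/2424 = 0.027373674.
Suburban: Wₕ = 0.38770131; term = 0.38770131²·(1 − 0.19088532)·219/2555 = 0.010424562.
Sum = 0.070883834.
SE = √(0.070883834) = 0.2662.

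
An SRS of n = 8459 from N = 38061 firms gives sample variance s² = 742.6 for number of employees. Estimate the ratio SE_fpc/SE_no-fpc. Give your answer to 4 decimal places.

0.8819

f = n/N = 8459/38061 = 0.22224850.
SE_no-fpc = √(s²/n) = 0.29629066; SE_fpc = √((1−f)s²/n) = 0.26129939.
Ratio = √(1−f) = 0.88190221.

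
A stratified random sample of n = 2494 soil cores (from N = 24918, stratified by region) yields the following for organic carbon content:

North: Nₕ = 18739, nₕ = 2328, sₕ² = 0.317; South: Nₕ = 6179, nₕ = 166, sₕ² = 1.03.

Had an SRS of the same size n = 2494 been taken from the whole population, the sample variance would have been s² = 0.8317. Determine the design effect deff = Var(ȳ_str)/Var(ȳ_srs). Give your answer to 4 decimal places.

1.4619

Var(ȳ_str) = Σ Wₕ²(1−fₕ)sₕ²/nₕ with Wₕ = Nₕ/24918:
  North: (18739/24918)²·(1−2328/18739)·0.317/2328 = 6.7442146 × 10^-5
  South: (6179/24918)²·(1−166/6179)·1.03/166 = 3.7128908 × 10^-4
  → Var(ȳ_str) = 4.3873123 × 10^-4.
Var(ȳ_srs) = (1 − 2494/24918)·0.8317/2494 = 3.0010287 × 10^-4.
deff = (4.3873123 × 10^-4) / (3.0010287 × 10^-4) = 1.4619.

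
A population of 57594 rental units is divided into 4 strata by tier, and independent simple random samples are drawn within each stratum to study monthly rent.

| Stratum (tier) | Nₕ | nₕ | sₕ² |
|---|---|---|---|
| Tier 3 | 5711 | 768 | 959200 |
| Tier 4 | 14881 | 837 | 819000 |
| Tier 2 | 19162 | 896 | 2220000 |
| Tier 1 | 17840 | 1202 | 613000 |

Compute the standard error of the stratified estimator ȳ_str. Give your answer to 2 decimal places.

19.48

Var(ȳ_str) = Σₕ Wₕ²(1 − fₕ)sₕ²/nₕ with Wₕ = Nₕ/N, N = 57594.
Tier 3: Wₕ = 0.09915963; term = 0.09915963²·(1 − 0.13447732)·959200/768 = 10.629094.
Tier 4: Wₕ = 0.25837761; term = 0.25837761²·(1 − 0.05624622)·819000/837 = 61.649122.
Tier 2: Wₕ = 0.33270827; term = 0.33270827²·(1 − 0.04675921)·2220000/896 = 261.44165.
Tier 1: Wₕ = 0.30975449; term = 0.30975449²·(1 − 0.06737668)·613000/1202 = 45.634941.
Sum = 379.35481.
SE = √(379.35481) = 19.48.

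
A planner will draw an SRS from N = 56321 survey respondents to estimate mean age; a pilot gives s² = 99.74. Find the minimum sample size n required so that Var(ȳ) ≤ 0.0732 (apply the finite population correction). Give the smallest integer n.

1331

Without fpc, n₀ = s²/D = 99.74/0.0732 = 1362.5683.
With fpc, (1 − n/N)·s²/n ≤ D requires n ≥ n₀/(1 + n₀/N) = 1362.5683/(1 + 1362.5683/56321) = 1330.3825.
Rounding up, n = 1331.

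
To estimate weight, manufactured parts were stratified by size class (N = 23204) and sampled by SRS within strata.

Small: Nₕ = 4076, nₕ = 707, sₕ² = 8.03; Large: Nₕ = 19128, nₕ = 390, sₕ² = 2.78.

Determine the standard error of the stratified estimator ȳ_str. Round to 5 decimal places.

0.07096

Var(ȳ_str) = Σₕ Wₕ²(1 − fₕ)sₕ²/nₕ with Wₕ = Nₕ/N, N = 23204.
Small: Wₕ = 0.17565937; term = 0.17565937²·(1 − 0.17345437)·8.03/707 = 2.8967139 × 10^-4.
Large: Wₕ = 0.82434063; term = 0.82434063²·(1 − 0.02038896)·2.78/390 = 0.0047451208.
Sum = 0.0050347922.
SE = √(0.0050347922) = 0.07096.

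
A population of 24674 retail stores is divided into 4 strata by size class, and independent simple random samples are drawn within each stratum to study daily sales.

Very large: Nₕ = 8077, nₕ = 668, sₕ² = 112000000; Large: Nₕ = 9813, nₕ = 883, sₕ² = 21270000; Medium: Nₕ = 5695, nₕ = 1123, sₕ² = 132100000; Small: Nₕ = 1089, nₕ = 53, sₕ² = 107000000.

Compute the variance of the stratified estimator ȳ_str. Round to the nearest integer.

28720

Var(ȳ_str) = Σₕ Wₕ²(1 − fₕ)sₕ²/nₕ with Wₕ = Nₕ/N, N = 24674.
Very large: Wₕ = 0.32734863; term = 0.32734863²·(1 − 0.08270397)·112000000/668 = 16480.566.
Large: Wₕ = 0.39770609; term = 0.39770609²·(1 − 0.08998268)·21270000/883 = 3467.2162.
Medium: Wₕ = 0.23080976; term = 0.23080976²·(1 − 0.19719052)·132100000/1123 = 5030.8792.
Small: Wₕ = 0.04413553; term = 0.04413553²·(1 − 0.04866850)·107000000/53 = 3741.2474.
Sum = 28719.909.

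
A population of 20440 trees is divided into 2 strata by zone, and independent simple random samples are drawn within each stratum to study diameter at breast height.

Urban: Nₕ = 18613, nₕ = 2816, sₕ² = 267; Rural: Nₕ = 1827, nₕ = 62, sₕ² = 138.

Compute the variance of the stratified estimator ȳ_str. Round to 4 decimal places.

Var(ȳ_str) = Σₕ Wₕ²(1 − fₕ)sₕ²/nₕ with Wₕ = Nₕ/N, N = 20440.
Urban: Wₕ = 0.91061644; term = 0.91061644²·(1 − 0.15129211)·267/2816 = 0.066727956.
Rural: Wₕ = 0.08938356; term = 0.08938356²·(1 − 0.03393541)·138/62 = 0.017179435.
Sum = 0.083907391.

0.0839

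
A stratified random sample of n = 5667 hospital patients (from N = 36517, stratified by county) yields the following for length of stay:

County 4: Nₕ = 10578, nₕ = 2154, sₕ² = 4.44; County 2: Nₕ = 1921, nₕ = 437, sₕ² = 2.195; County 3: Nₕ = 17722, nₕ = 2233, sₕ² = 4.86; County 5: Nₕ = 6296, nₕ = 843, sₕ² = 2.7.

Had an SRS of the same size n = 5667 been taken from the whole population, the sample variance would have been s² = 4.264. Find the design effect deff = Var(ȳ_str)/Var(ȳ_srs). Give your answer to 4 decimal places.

1.0681

Var(ȳ_str) = Σ Wₕ²(1−fₕ)sₕ²/nₕ with Wₕ = Nₕ/36517:
  County 4: (10578/36517)²·(1−2154/10578)·4.44/2154 = 1.3774283 × 10^-4
  County 2: (1921/36517)²·(1−437/1921)·2.195/437 = 1.0738019 × 10^-5
  County 3: (17722/36517)²·(1−2233/17722)·4.86/2233 = 4.4801595 × 10^-4
  County 5: (6296/36517)²·(1−843/6296)·2.7/843 = 8.2460549 × 10^-5
  → Var(ȳ_str) = 6.7895735 × 10^-4.
Var(ȳ_srs) = (1 − 5667/36517)·4.264/5667 = 6.3565879 × 10^-4.
deff = (6.7895735 × 10^-4) / (6.3565879 × 10^-4) = 1.0681.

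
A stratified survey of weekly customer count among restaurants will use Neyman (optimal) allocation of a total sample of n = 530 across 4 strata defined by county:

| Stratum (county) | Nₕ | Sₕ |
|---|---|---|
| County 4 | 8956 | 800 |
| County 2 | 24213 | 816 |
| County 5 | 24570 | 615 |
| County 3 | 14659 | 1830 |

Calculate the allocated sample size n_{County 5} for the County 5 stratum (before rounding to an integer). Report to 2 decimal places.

Neyman allocation: nₕ = n·NₕSₕ / Σⱼ NⱼSⱼ.
Σ NⱼSⱼ = 8956·800 + 24213·816 + 24570·615 + 14659·1830 = 6.8859128 × 10^7.
n_{County 5} = 530·24570·615 / (6.8859128 × 10^7) = 116.30.

116.30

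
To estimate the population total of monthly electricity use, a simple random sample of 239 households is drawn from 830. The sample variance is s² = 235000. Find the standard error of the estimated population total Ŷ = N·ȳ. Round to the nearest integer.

21962

Var(Ŷ) = N²·Var(ȳ) = N²·(1 − n/N)·s²/n.
f = 239/830 = 0.28795181; Var(ȳ) = 0.71204819·235000/239 = 700.13107.
Var(Ŷ) = 830² · 700.13107 = 4.8232029 × 10^8.
SE(Ŷ) = √(4.8232029 × 10^8) = 21962.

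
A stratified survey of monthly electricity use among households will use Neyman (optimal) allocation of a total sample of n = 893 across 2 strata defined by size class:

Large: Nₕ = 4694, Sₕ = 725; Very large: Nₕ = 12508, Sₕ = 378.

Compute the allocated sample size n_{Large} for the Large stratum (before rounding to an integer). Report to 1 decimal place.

Neyman allocation: nₕ = n·NₕSₕ / Σⱼ NⱼSⱼ.
Σ NⱼSⱼ = 4694·725 + 12508·378 = 8.131174 × 10^6.
n_{Large} = 893·4694·725 / (8.131174 × 10^6) = 373.7.

373.7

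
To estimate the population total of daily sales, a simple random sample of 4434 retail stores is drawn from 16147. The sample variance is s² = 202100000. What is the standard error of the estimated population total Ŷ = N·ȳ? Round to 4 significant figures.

2.936 × 10^6

Var(Ŷ) = N²·Var(ȳ) = N²·(1 − n/N)·s²/n.
f = 4434/16147 = 0.27460209; Var(ȳ) = 0.72539791·202100000/4434 = 33063.355.
Var(Ŷ) = 16147² · 33063.355 = 8.6204634 × 10^12.
SE(Ŷ) = √(8.6204634 × 10^12) = 2.936 × 10^6.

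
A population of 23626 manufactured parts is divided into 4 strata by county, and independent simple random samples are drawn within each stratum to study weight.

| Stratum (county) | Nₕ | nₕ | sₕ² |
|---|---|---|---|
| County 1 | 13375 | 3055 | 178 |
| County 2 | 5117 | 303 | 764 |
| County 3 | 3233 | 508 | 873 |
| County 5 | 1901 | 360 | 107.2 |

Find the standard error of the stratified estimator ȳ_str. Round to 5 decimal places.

0.39290

Var(ȳ_str) = Σₕ Wₕ²(1 − fₕ)sₕ²/nₕ with Wₕ = Nₕ/N, N = 23626.
County 1: Wₕ = 0.56611360; term = 0.56611360²·(1 − 0.22841121)·178/3055 = 0.01440794.
County 2: Wₕ = 0.21658343; term = 0.21658343²·(1 − 0.05921438)·764/303 = 0.11127352.
County 3: Wₕ = 0.13684077; term = 0.13684077²·(1 − 0.15712960)·873/508 = 0.027123288.
County 5: Wₕ = 0.08046220; term = 0.08046220²·(1 − 0.18937401)·107.2/360 = 0.0015627757.
Sum = 0.15436752.
SE = √(0.15436752) = 0.39290.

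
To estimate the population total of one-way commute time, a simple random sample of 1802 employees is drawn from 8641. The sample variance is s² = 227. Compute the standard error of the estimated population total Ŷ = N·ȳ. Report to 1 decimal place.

Var(Ŷ) = N²·Var(ȳ) = N²·(1 − n/N)·s²/n.
f = 1802/8641 = 0.20854068; Var(ȳ) = 0.79145932·227/1802 = 0.099701036.
Var(Ŷ) = 8641² · 0.099701036 = 7.4443654 × 10^6.
SE(Ŷ) = √(7.4443654 × 10^6) = 2728.4.

2728.4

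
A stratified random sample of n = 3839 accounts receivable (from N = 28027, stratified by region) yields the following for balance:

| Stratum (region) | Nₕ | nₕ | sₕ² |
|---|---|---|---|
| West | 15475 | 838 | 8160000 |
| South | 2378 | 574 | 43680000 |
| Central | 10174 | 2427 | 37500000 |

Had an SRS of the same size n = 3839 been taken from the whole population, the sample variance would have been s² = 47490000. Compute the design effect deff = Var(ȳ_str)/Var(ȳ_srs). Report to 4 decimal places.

0.4472

Var(ȳ_str) = Σ Wₕ²(1−fₕ)sₕ²/nₕ with Wₕ = Nₕ/28027:
  West: (15475/28027)²·(1−838/15475)·8160000/838 = 2807.8613
  South: (2378/28027)²·(1−574/2378)·43680000/574 = 415.59077
  Central: (10174/28027)²·(1−2427/10174)·37500000/2427 = 1550.3636
  → Var(ȳ_str) = 4773.8157.
Var(ȳ_srs) = (1 − 3839/28027)·47490000/3839 = 10675.971.
deff = 4773.8157 / 10675.971 = 0.4472.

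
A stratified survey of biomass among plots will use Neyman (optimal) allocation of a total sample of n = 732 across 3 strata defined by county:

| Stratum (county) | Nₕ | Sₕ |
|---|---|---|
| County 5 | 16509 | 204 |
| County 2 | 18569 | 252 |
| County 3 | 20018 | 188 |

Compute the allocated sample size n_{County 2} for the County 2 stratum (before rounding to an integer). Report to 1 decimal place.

290.0

Neyman allocation: nₕ = n·NₕSₕ / Σⱼ NⱼSⱼ.
Σ NⱼSⱼ = 16509·204 + 18569·252 + 20018·188 = 1.1810608 × 10^7.
n_{County 2} = 732·18569·252 / (1.1810608 × 10^7) = 290.0.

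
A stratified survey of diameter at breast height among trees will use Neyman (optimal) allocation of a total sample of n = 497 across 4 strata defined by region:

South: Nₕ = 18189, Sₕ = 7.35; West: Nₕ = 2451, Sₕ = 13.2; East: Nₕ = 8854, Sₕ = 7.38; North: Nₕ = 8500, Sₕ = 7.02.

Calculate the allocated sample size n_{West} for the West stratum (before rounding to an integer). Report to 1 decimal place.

Neyman allocation: nₕ = n·NₕSₕ / Σⱼ NⱼSⱼ.
Σ NⱼSⱼ = 18189·7.35 + 2451·13.2 + 8854·7.38 + 8500·7.02 = 291054.87.
n_{West} = 497·2451·13.2 / 291054.87 = 55.2.

55.2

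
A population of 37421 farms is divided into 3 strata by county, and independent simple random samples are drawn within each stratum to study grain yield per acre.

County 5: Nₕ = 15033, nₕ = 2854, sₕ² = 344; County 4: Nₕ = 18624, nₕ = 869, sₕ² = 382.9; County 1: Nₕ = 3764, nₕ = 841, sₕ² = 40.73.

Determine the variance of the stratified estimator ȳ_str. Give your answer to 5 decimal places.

Var(ȳ_str) = Σₕ Wₕ²(1 − fₕ)sₕ²/nₕ with Wₕ = Nₕ/N, N = 37421.
County 5: Wₕ = 0.40172630; term = 0.40172630²·(1 − 0.18984900)·344/2854 = 0.015759084.
County 4: Wₕ = 0.49768846; term = 0.49768846²·(1 − 0.04666022)·382.9/869 = 0.10404673.
County 1: Wₕ = 0.10058523; term = 0.10058523²·(1 − 0.22343252)·40.73/841 = 3.8050999 × 10^-4.
Sum = 0.12018632.

0.12019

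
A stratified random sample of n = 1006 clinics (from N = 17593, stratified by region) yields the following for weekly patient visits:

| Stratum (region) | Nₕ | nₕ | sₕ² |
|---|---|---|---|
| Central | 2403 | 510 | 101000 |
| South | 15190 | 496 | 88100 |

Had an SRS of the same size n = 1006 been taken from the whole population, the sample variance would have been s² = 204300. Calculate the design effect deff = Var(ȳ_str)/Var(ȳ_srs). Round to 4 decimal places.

Var(ȳ_str) = Σ Wₕ²(1−fₕ)sₕ²/nₕ with Wₕ = Nₕ/17593:
  Central: (2403/17593)²·(1−510/2403)·101000/510 = 2.9105548
  South: (15190/17593)²·(1−496/15190)·88100/496 = 128.08912
  → Var(ȳ_str) = 130.99967.
Var(ȳ_srs) = (1 − 1006/17593)·204300/1006 = 191.46894.
deff = 130.99967 / 191.46894 = 0.6842.

0.6842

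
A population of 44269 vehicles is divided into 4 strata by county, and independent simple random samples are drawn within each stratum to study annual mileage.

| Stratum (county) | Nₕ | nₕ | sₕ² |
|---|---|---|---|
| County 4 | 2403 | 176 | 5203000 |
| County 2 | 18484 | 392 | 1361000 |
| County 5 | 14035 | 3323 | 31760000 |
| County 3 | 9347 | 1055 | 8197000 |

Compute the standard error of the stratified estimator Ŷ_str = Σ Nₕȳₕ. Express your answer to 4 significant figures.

Var(Ŷ_str) = Σₕ Nₕ²(1 − fₕ)sₕ²/nₕ.
County 4: 2403²·(1 − 176/2403)·5203000/176 = 1.5820316 × 10^11.
County 2: 18484²·(1 − 392/18484)·1361000/392 = 1.1610598 × 10^12.
County 5: 14035²·(1 − 3323/14035)·31760000/3323 = 1.4369218 × 10^12.
County 3: 9347²·(1 − 1055/9347)·8197000/1055 = 6.0219065 × 10^11.
Sum = 3.3583754 × 10^12.
SE = √(3.3583754 × 10^12) = 1.833 × 10^6.

1.833 × 10^6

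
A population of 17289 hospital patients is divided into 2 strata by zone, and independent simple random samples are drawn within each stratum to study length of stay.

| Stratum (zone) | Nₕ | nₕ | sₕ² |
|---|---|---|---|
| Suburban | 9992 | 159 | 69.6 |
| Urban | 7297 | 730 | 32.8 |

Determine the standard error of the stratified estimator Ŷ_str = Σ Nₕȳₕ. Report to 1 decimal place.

6720.2

Var(Ŷ_str) = Σₕ Nₕ²(1 − fₕ)sₕ²/nₕ.
Suburban: 9992²·(1 − 159/9992)·69.6/159 = 4.3008132 × 10^7.
Urban: 7297²·(1 − 730/7297)·32.8/730 = 2.1530908 × 10^6.
Sum = 4.5161223 × 10^7.
SE = √(4.5161223 × 10^7) = 6720.2.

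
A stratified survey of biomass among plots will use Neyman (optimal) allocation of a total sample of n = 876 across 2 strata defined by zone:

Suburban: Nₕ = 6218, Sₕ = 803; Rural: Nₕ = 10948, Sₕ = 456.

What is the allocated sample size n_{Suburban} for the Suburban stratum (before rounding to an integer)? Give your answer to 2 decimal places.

Neyman allocation: nₕ = n·NₕSₕ / Σⱼ NⱼSⱼ.
Σ NⱼSⱼ = 6218·803 + 10948·456 = 9.985342 × 10^6.
n_{Suburban} = 876·6218·803 / (9.985342 × 10^6) = 438.03.

438.03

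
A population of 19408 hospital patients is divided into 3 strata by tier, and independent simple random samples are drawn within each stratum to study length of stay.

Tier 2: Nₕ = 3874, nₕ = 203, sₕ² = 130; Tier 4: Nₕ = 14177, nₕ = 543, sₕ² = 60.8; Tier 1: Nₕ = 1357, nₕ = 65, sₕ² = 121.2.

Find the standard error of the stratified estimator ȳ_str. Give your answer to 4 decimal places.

0.3005

Var(ȳ_str) = Σₕ Wₕ²(1 − fₕ)sₕ²/nₕ with Wₕ = Nₕ/N, N = 19408.
Tier 2: Wₕ = 0.19960841; term = 0.19960841²·(1 − 0.05240062)·130/203 = 0.024178522.
Tier 4: Wₕ = 0.73047197; term = 0.73047197²·(1 − 0.03830147)·60.8/543 = 0.057457908.
Tier 1: Wₕ = 0.06991962; term = 0.06991962²·(1 − 0.04789978)·121.2/65 = 0.0086790074.
Sum = 0.090315437.
SE = √(0.090315437) = 0.3005.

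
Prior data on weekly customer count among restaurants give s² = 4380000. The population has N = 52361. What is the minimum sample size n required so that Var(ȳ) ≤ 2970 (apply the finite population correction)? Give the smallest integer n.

Without fpc, n₀ = s²/D = 4380000/2970 = 1474.7475.
With fpc, (1 − n/N)·s²/n ≤ D requires n ≥ n₀/(1 + n₀/N) = 1474.7475/(1 + 1474.7475/52361) = 1434.3491.
Rounding up, n = 1435.

1435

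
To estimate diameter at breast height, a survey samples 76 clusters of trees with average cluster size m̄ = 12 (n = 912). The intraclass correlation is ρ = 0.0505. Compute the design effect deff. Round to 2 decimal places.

deff = 1 + (12 − 1)·0.0505 = 1 + 0.5555 = 1.5555.

1.56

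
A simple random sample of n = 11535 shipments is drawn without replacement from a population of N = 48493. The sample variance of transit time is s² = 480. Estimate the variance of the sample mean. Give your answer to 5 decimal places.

Under SRS without replacement, Var(ȳ) = (1 − f)·s²/n with f = n/N = 11535/48493 = 0.23786938.
Var(ȳ) = (1 − 0.23786938)·480/11535 = 0.76213062·0.041612484 = 0.031714148.

0.03171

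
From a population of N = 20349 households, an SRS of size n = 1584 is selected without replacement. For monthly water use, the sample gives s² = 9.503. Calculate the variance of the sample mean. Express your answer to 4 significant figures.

Under SRS without replacement, Var(ȳ) = (1 − f)·s²/n with f = n/N = 1584/20349 = 0.07784166.
Var(ȳ) = (1 − 0.07784166)·9.503/1584 = 0.92215834·0.0059993687 = 0.0055323679.

0.005532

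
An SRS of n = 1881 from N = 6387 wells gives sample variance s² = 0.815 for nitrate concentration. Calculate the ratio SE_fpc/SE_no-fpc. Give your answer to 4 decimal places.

f = n/N = 1881/6387 = 0.29450446.
SE_no-fpc = √(s²/n) = 0.020815383; SE_fpc = √((1−f)s²/n) = 0.017483627.
Ratio = √(1−f) = 0.83993782.

0.8399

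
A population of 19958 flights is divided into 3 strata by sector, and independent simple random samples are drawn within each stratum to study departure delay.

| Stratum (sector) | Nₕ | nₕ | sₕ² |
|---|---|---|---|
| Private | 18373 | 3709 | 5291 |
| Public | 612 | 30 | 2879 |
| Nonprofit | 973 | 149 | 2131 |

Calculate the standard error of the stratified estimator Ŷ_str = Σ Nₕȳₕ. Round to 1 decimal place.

20736.1

Var(Ŷ_str) = Σₕ Nₕ²(1 − fₕ)sₕ²/nₕ.
Private: 18373²·(1 − 3709/18373)·5291/3709 = 3.8433811 × 10^8.
Public: 612²·(1 − 30/612)·2879/30 = 3.4181791 × 10^7.
Nonprofit: 973²·(1 − 149/973)·2131/149 = 1.1466668 × 10^7.
Sum = 4.2998657 × 10^8.
SE = √(4.2998657 × 10^8) = 20736.1.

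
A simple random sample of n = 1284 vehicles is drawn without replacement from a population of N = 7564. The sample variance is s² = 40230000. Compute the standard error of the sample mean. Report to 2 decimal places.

Under SRS without replacement, Var(ȳ) = (1 − f)·s²/n with f = n/N = 1284/7564 = 0.16975145.
Var(ȳ) = (1 − 0.16975145)·40230000/1284 = 0.83024855·31331.776 = 26013.161.
SE(ȳ) = √(26013.161) = 161.29.

161.29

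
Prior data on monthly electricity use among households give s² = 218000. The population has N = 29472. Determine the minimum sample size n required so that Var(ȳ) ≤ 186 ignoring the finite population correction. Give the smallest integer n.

Without fpc, n₀ = s²/D = 218000/186 = 1172.0430.
Rounding up, n = 1173.

1173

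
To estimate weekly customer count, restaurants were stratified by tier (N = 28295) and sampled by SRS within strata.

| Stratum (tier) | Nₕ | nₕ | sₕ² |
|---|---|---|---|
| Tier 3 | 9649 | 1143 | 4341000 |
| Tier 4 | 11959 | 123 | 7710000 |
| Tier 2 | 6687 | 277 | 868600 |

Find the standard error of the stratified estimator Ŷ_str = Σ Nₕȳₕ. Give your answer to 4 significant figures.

3.053 × 10^6

Var(Ŷ_str) = Σₕ Nₕ²(1 − fₕ)sₕ²/nₕ.
Tier 3: 9649²·(1 − 1143/9649)·4341000/1143 = 3.1171036 × 10^11.
Tier 4: 11959²·(1 − 123/11959)·7710000/123 = 8.8725629 × 10^12.
Tier 2: 6687²·(1 − 277/6687)·868600/277 = 1.3440933 × 10^11.
Sum = 9.3186826 × 10^12.
SE = √(9.3186826 × 10^12) = 3.053 × 10^6.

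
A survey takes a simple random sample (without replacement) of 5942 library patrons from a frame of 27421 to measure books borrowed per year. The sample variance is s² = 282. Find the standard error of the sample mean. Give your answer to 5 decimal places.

0.19281

Under SRS without replacement, Var(ȳ) = (1 − f)·s²/n with f = n/N = 5942/27421 = 0.21669523.
Var(ȳ) = (1 − 0.21669523)·282/5942 = 0.78330477·0.047458768 = 0.037174679.
SE(ȳ) = √(0.037174679) = 0.19281.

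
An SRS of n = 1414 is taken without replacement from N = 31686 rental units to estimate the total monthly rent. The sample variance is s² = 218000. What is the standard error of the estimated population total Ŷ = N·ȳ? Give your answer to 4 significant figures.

Var(Ŷ) = N²·Var(ȳ) = N²·(1 − n/N)·s²/n.
f = 1414/31686 = 0.04462539; Var(ȳ) = 0.95537461·218000/1414 = 147.29255.
Var(Ŷ) = 31686² · 147.29255 = 1.478821 × 10^11.
SE(Ŷ) = √(1.478821 × 10^11) = 384600.

384600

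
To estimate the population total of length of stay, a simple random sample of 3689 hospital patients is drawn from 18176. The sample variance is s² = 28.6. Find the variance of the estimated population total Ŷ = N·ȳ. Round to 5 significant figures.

2.0414 × 10^6

Var(Ŷ) = N²·Var(ȳ) = N²·(1 − n/N)·s²/n.
f = 3689/18176 = 0.20295995; Var(ȳ) = 0.79704005·28.6/3689 = 0.006179275.
Var(Ŷ) = 18176² · 0.006179275 = 2.0414284 × 10^6.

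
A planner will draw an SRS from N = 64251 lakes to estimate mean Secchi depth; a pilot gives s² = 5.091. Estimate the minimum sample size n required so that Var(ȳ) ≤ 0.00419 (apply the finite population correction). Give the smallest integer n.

1193

Without fpc, n₀ = s²/D = 5.091/0.00419 = 1215.0358.
With fpc, (1 − n/N)·s²/n ≤ D requires n ≥ n₀/(1 + n₀/N) = 1215.0358/(1 + 1215.0358/64251) = 1192.4850.
Rounding up, n = 1193.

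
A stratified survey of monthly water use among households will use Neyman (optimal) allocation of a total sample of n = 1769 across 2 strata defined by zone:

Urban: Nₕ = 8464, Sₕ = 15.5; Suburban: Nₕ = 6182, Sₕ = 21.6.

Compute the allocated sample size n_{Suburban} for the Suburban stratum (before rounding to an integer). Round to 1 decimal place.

Neyman allocation: nₕ = n·NₕSₕ / Σⱼ NⱼSⱼ.
Σ NⱼSⱼ = 8464·15.5 + 6182·21.6 = 264723.2.
n_{Suburban} = 1769·6182·21.6 / 264723.2 = 892.3.

892.3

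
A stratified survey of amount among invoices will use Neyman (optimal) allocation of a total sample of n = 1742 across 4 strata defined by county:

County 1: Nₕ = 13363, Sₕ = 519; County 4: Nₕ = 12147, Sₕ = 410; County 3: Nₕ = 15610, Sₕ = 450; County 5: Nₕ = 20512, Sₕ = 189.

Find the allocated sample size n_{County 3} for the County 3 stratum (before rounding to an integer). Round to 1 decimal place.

536.3

Neyman allocation: nₕ = n·NₕSₕ / Σⱼ NⱼSⱼ.
Σ NⱼSⱼ = 13363·519 + 12147·410 + 15610·450 + 20512·189 = 2.2816935 × 10^7.
n_{County 3} = 1742·15610·450 / (2.2816935 × 10^7) = 536.3.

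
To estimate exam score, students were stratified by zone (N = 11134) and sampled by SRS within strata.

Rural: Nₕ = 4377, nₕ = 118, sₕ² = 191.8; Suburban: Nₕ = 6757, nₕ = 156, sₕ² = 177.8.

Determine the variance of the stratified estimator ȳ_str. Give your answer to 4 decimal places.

0.6545

Var(ȳ_str) = Σₕ Wₕ²(1 − fₕ)sₕ²/nₕ with Wₕ = Nₕ/N, N = 11134.
Rural: Wₕ = 0.39312017; term = 0.39312017²·(1 − 0.02695910)·191.8/118 = 0.24442653.
Suburban: Wₕ = 0.60687983; term = 0.60687983²·(1 − 0.02308717)·177.8/156 = 0.4100798.
Sum = 0.65450633.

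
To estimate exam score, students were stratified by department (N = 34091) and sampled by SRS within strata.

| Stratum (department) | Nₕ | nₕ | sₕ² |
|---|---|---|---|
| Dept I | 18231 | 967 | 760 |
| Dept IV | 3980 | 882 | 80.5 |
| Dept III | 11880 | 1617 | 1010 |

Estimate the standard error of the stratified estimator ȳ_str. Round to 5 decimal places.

0.52853

Var(ȳ_str) = Σₕ Wₕ²(1 − fₕ)sₕ²/nₕ with Wₕ = Nₕ/N, N = 34091.
Dept I: Wₕ = 0.53477457; term = 0.53477457²·(1 − 0.05304152)·760/967 = 0.21284309.
Dept IV: Wₕ = 0.11674636; term = 0.11674636²·(1 − 0.22160804)·80.5/882 = 9.6830528 × 10^-4.
Dept III: Wₕ = 0.34847907; term = 0.34847907²·(1 − 0.13611111)·1010/1617 = 0.065527356.
Sum = 0.27933875.
SE = √(0.27933875) = 0.52853.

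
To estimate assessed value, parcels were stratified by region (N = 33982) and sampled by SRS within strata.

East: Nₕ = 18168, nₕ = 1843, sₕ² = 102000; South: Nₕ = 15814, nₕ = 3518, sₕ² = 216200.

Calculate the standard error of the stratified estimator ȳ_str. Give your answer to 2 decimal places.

Var(ȳ_str) = Σₕ Wₕ²(1 − fₕ)sₕ²/nₕ with Wₕ = Nₕ/N, N = 33982.
East: Wₕ = 0.53463598; term = 0.53463598²·(1 − 0.10144210)·102000/1843 = 14.214686.
South: Wₕ = 0.46536402; term = 0.46536402²·(1 − 0.22246111)·216200/3518 = 10.348266.
Sum = 24.562952.
SE = √(24.562952) = 4.96.

4.96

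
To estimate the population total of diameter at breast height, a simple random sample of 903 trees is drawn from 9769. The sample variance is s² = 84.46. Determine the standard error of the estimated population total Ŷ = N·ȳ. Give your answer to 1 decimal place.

2846.2

Var(Ŷ) = N²·Var(ȳ) = N²·(1 − n/N)·s²/n.
f = 903/9769 = 0.09243525; Var(ȳ) = 0.90756475·84.46/903 = 0.084886953.
Var(Ŷ) = 9769² · 0.084886953 = 8.1010472 × 10^6.
SE(Ŷ) = √(8.1010472 × 10^6) = 2846.2.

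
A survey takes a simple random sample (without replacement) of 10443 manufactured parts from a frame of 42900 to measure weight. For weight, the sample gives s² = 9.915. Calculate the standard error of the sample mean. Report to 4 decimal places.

Under SRS without replacement, Var(ȳ) = (1 − f)·s²/n with f = n/N = 10443/42900 = 0.24342657.
Var(ȳ) = (1 − 0.24342657)·9.915/10443 = 0.75657343·9.4943982 × 10^-4 = 7.1832094 × 10^-4.
SE(ȳ) = √(7.1832094 × 10^-4) = 0.0268.

0.0268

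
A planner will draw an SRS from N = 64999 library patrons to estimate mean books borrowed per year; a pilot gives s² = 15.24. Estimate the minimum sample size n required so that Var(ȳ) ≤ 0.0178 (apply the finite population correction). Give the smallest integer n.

846

Without fpc, n₀ = s²/D = 15.24/0.0178 = 856.1798.
With fpc, (1 − n/N)·s²/n ≤ D requires n ≥ n₀/(1 + n₀/N) = 856.1798/(1 + 856.1798/64999) = 845.0487.
Rounding up, n = 846.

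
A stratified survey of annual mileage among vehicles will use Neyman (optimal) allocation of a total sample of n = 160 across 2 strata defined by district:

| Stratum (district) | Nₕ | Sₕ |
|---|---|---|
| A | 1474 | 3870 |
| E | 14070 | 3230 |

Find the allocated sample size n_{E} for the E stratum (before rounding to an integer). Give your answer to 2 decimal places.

142.16

Neyman allocation: nₕ = n·NₕSₕ / Σⱼ NⱼSⱼ.
Σ NⱼSⱼ = 1474·3870 + 14070·3230 = 5.115048 × 10^7.
n_{E} = 160·14070·3230 / (5.115048 × 10^7) = 142.16.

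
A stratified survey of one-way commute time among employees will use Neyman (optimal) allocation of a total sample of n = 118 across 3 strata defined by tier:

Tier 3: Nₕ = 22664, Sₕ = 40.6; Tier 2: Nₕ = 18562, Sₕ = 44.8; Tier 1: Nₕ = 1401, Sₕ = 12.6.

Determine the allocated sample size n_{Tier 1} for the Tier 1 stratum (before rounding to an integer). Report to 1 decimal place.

Neyman allocation: nₕ = n·NₕSₕ / Σⱼ NⱼSⱼ.
Σ NⱼSⱼ = 22664·40.6 + 18562·44.8 + 1401·12.6 = 1.7693886 × 10^6.
n_{Tier 1} = 118·1401·12.6 / (1.7693886 × 10^6) = 1.2.

1.2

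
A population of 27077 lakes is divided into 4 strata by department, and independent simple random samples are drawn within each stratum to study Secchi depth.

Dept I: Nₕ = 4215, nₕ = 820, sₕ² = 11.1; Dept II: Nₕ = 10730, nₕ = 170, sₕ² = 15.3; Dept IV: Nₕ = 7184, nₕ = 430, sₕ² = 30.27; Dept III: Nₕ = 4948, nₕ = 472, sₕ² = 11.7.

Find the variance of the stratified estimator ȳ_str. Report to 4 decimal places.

Var(ȳ_str) = Σₕ Wₕ²(1 − fₕ)sₕ²/nₕ with Wₕ = Nₕ/N, N = 27077.
Dept I: Wₕ = 0.15566717; term = 0.15566717²·(1 − 0.19454330)·11.1/820 = 2.6420765 × 10^-4.
Dept II: Wₕ = 0.39627728; term = 0.39627728²·(1 − 0.01584343)·15.3/170 = 0.013909293.
Dept IV: Wₕ = 0.26531743; term = 0.26531743²·(1 − 0.05985523)·30.27/430 = 0.0046587591.
Dept III: Wₕ = 0.18273812; term = 0.18273812²·(1 − 0.09539208)·11.7/472 = 7.4879432 × 10^-4.
Sum = 0.019581054.

0.0196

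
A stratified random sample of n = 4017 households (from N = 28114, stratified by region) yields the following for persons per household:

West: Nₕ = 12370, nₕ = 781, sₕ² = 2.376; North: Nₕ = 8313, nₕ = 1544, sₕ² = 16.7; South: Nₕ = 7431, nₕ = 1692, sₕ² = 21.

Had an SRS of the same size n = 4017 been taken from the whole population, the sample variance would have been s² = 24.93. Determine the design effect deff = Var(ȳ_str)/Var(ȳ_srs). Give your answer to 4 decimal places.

0.3744

Var(ȳ_str) = Σ Wₕ²(1−fₕ)sₕ²/nₕ with Wₕ = Nₕ/28114:
  West: (12370/28114)²·(1−781/12370)·2.376/781 = 5.5177978 × 10^-4
  North: (8313/28114)²·(1−1544/8313)·16.7/1544 = 7.7002742 × 10^-4
  South: (7431/28114)²·(1−1692/7431)·21/1692 = 6.6966429 × 10^-4
  → Var(ȳ_str) = 0.0019914715.
Var(ȳ_srs) = (1 − 4017/28114)·24.93/4017 = 0.0053193772.
deff = 0.0019914715 / 0.0053193772 = 0.3744.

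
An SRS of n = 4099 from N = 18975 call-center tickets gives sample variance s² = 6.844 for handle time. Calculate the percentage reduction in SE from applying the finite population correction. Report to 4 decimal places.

11.4574

f = n/N = 4099/18975 = 0.21602108.
SE_no-fpc = √(s²/n) = 0.040861663; SE_fpc = √((1−f)s²/n) = 0.036179973.
Ratio = √(1−f) = 0.88542584. Reduction = 100·(1 − 0.88542584) = 11.4574%.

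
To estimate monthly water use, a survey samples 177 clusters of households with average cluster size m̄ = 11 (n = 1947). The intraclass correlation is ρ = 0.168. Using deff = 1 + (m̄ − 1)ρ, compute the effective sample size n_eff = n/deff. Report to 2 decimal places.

726.49

deff = 1 + (11 − 1)·0.168 = 1 + 1.68 = 2.68.
n_eff = 1947 / 2.68 = 726.49.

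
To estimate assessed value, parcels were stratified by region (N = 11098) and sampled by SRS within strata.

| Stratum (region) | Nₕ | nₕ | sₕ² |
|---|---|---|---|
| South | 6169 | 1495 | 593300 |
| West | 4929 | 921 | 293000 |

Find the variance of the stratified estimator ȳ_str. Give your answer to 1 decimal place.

143.9

Var(ȳ_str) = Σₕ Wₕ²(1 − fₕ)sₕ²/nₕ with Wₕ = Nₕ/N, N = 11098.
South: Wₕ = 0.55586592; term = 0.55586592²·(1 − 0.24234074)·593300/1495 = 92.906734.
West: Wₕ = 0.44413408; term = 0.44413408²·(1 − 0.18685332)·293000/921 = 51.027593.
Sum = 143.93433.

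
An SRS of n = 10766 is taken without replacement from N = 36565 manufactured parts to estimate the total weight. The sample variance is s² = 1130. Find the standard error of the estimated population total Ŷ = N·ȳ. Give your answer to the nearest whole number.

Var(Ŷ) = N²·Var(ȳ) = N²·(1 − n/N)·s²/n.
f = 10766/36565 = 0.29443457; Var(ȳ) = 0.70556543·1130/10766 = 0.07405619.
Var(Ŷ) = 36565² · 0.07405619 = 9.9013069 × 10^7.
SE(Ŷ) = √(9.9013069 × 10^7) = 9951.

9951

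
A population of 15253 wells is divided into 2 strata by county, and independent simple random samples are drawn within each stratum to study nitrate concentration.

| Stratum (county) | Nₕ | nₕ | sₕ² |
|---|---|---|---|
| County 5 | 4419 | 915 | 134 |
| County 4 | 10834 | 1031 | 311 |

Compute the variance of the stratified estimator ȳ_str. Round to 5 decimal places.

0.14745

Var(ȳ_str) = Σₕ Wₕ²(1 − fₕ)sₕ²/nₕ with Wₕ = Nₕ/N, N = 15253.
County 5: Wₕ = 0.28971350; term = 0.28971350²·(1 − 0.20706042)·134/915 = 0.0097467822.
County 4: Wₕ = 0.71028650; term = 0.71028650²·(1 − 0.09516337)·311/1031 = 0.13770161.
Sum = 0.14744839.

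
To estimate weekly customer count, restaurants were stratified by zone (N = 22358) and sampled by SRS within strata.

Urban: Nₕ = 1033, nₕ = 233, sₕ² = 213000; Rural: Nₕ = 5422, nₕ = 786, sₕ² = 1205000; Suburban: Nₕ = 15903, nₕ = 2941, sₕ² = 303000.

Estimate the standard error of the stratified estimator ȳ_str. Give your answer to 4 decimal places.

Var(ȳ_str) = Σₕ Wₕ²(1 − fₕ)sₕ²/nₕ with Wₕ = Nₕ/N, N = 22358.
Urban: Wₕ = 0.04620270; term = 0.04620270²·(1 − 0.22555663)·213000/233 = 1.511291.
Rural: Wₕ = 0.24250827; term = 0.24250827²·(1 − 0.14496496)·1205000/786 = 77.09062.
Suburban: Wₕ = 0.71128902; term = 0.71128902²·(1 − 0.18493366)·303000/2941 = 42.484722.
Sum = 121.08663.
SE = √(121.08663) = 11.0039.

11.0039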